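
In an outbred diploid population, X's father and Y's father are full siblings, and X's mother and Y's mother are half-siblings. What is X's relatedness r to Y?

0.1875

Independent pedigree routes through distinct common ancestors add.
X and Y are related in two ways: first cousins through their fathers (r = 1/8) and half first cousins through their mothers (r = 1/16).
r = 1/8 + 1/16 = 0.1875.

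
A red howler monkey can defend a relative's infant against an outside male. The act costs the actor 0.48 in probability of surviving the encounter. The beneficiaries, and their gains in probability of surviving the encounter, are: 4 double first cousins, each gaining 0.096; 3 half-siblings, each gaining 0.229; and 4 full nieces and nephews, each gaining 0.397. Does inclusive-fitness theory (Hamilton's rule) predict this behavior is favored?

Yes

Hamilton's rule: the trait is favored when the sum of r·B over every recipient exceeds the actor's cost C.
r to a double first cousin = 0.25 (double first cousins share both grandparent pairs — four paths of length 4: r = 4·(1/2)^4 = 1/4).
r to a half-sibling = 1/4 (half-sibs share one parent — one path of length 2: r = (1/2)^2 = 1/4).
r to a full niece or nephew = 0.25 (full aunt/uncle↔niece/nephew: two paths of length 3 through the shared grandparent pair: r = 2·(1/2)^3 = 1/4).
Summing one r·B term per recipient: 4·0.25·0.096 + 3·0.25·0.229 + 4·0.25·0.397 = 0.66475.
0.66475 > 0.48: the indirect benefit exceeds the cost.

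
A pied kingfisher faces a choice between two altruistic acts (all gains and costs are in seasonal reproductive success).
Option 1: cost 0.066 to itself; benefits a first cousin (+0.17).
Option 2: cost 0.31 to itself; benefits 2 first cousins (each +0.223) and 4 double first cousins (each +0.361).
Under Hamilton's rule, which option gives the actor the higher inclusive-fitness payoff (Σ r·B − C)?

Option 2

Option 1: r to a first cousin = 0.125.
Option 1: Σ r·B − C = (1·0.125·0.17) − 0.066 = -0.04475.
Option 2: r to a first cousin = 0.125.
Option 2: r to a double first cousin = 0.25.
Option 2: Σ r·B − C = (2·0.125·0.223 + 4·0.25·0.361) − 0.31 = 0.10675.
Option 2 has the higher net inclusive-fitness payoff.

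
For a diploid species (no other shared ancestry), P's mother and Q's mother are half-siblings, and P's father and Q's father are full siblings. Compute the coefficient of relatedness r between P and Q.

0.1875

Independent pedigree routes through distinct common ancestors add.
P and Q are related in two ways: half first cousins through their mothers (r = 1/16) and first cousins through their fathers (r = 1/8).
r = 1/16 + 1/8 = 0.1875.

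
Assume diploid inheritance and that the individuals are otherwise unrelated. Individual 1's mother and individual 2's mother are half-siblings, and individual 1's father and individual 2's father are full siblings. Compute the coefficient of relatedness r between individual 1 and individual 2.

0.1875

Wright's path rule: contributions from independent ancestry routes add.
Individual 1 and individual 2 are related in two ways: half first cousins through their mothers (r = 1/16) and first cousins through their fathers (r = 1/8).
r = 1/16 + 1/8 = 0.1875.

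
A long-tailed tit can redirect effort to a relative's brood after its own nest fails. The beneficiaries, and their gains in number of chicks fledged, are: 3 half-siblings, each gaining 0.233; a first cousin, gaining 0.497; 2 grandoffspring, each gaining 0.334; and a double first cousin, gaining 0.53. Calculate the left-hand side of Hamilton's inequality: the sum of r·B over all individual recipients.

0.536375

r to a half-sibling = 0.25 (half-sibs share one parent — one path of length 2: r = (1/2)^2 = 1/4).
r to a first cousin = 1/8 (first cousins share one grandparent pair — two paths of length 4: r = 2·(1/2)^4 = 1/8).
r to a grandoffspring = 1/4 (two parent–offspring links: r = (1/2)^2 = 1/4).
r to a double first cousin = 1/4 (double first cousins share both grandparent pairs — four paths of length 4: r = 4·(1/2)^4 = 1/4).
Summing one r·B term per recipient: 3·0.25·0.233 + 1·0.125·0.497 + 2·0.25·0.334 + 1·0.25·0.53 = 0.536375.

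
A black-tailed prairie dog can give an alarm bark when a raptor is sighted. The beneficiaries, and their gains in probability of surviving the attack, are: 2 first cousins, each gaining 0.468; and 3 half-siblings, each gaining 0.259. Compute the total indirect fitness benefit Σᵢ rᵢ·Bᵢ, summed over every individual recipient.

r to a first cousin = 1/8 (first cousins share one grandparent pair — two paths of length 4: r = 2·(1/2)^4 = 1/8).
r to a half-sibling = 0.25 (half-sibs share one parent — one path of length 2: r = (1/2)^2 = 1/4).
Summing one r·B term per recipient: 2·0.125·0.468 + 3·0.25·0.259 = 0.31125.

0.31125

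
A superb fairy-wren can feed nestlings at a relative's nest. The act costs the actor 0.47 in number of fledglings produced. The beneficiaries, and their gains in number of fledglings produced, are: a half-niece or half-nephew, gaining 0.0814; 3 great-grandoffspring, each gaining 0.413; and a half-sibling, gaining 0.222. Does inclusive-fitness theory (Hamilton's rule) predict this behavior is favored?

Hamilton's rule: the trait is favored when the sum of r·B over every recipient exceeds the actor's cost C.
r to a half-niece or half-nephew = 1/8 (half-aunt/uncle↔niece/nephew: one path of length 3: r = (1/2)^3 = 1/8).
r to a great-grandoffspring = 1/8 (three parent–offspring links: r = (1/2)^3 = 1/8).
r to a half-sibling = 0.25 (half-sibs share one parent — one path of length 2: r = (1/2)^2 = 1/4).
Summing one r·B term per recipient: 1·0.125·0.0814 + 3·0.125·0.413 + 1·0.25·0.222 = 0.22055.
0.22055 < 0.47: the indirect benefit is less than the cost.

No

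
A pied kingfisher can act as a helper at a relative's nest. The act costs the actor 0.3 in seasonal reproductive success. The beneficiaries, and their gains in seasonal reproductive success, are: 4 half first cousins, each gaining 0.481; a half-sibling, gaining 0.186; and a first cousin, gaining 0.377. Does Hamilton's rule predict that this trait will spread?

Hamilton's rule: the trait is favored when the sum of r·B over every recipient exceeds the actor's cost C.
r to a half first cousin = 1/16 (half first cousins share one grandparent — one path of length 4: r = (1/2)^4 = 1/16).
r to a half-sibling = 0.25 (half-sibs share one parent — one path of length 2: r = (1/2)^2 = 1/4).
r to a first cousin = 0.125 (first cousins share one grandparent pair — two paths of length 4: r = 2·(1/2)^4 = 1/8).
Summing one r·B term per recipient: 4·0.0625·0.481 + 1·0.25·0.186 + 1·0.125·0.377 = 0.213875.
0.213875 < 0.3: the indirect benefit is less than the cost.

No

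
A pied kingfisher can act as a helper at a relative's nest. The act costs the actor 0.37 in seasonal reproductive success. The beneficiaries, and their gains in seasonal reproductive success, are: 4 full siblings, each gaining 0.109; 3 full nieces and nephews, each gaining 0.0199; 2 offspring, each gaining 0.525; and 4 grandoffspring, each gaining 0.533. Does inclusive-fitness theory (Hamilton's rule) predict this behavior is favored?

Yes

Hamilton's rule: the trait is favored when the sum of r·B over every recipient exceeds the actor's cost C.
r to a full sibling = 1/2 (full sibs share both parents — two paths of length 2: r = 2·(1/2)^2 = 1/2).
r to a full niece or nephew = 1/4 (full aunt/uncle↔niece/nephew: two paths of length 3 through the shared grandparent pair: r = 2·(1/2)^3 = 1/4).
r to an offspring = 0.5 (one parent–offspring link: r = (1/2)^1 = 1/2).
r to a grandoffspring = 0.25 (two parent–offspring links: r = (1/2)^2 = 1/4).
Summing one r·B term per recipient: 4·0.5·0.109 + 3·0.25·0.0199 + 2·0.5·0.525 + 4·0.25·0.533 = 1.290925.
1.290925 > 0.37: the indirect benefit exceeds the cost.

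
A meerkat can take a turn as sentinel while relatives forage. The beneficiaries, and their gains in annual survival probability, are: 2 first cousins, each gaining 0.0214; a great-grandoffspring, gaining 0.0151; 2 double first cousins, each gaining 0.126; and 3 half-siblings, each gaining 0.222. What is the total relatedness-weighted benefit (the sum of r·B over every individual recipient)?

r to a first cousin = 0.125 (first cousins share one grandparent pair — two paths of length 4: r = 2·(1/2)^4 = 1/8).
r to a great-grandoffspring = 1/8 (three parent–offspring links: r = (1/2)^3 = 1/8).
r to a double first cousin = 1/4 (double first cousins share both grandparent pairs — four paths of length 4: r = 4·(1/2)^4 = 1/4).
r to a half-sibling = 0.25 (half-sibs share one parent — one path of length 2: r = (1/2)^2 = 1/4).
Summing one r·B term per recipient: 2·0.125·0.0214 + 1·0.125·0.0151 + 2·0.25·0.126 + 3·0.25·0.222 = 0.2367375.

0.2367375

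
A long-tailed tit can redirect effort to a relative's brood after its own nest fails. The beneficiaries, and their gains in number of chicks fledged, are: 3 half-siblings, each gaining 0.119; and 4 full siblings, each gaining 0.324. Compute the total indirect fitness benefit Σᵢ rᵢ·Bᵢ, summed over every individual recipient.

0.73725

r to a half-sibling = 1/4 (half-sibs share one parent — one path of length 2: r = (1/2)^2 = 1/4).
r to a full sibling = 1/2 (full sibs share both parents — two paths of length 2: r = 2·(1/2)^2 = 1/2).
Summing one r·B term per recipient: 3·0.25·0.119 + 4·0.5·0.324 = 0.73725.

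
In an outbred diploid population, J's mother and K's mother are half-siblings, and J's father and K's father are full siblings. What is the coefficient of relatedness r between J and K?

Relatedness sums over independent paths through distinct common ancestors.
J and K are related in two ways: half first cousins through their mothers (r = 1/16) and first cousins through their fathers (r = 1/8).
r = 1/16 + 1/8 = 3/16 = 0.1875.

0.1875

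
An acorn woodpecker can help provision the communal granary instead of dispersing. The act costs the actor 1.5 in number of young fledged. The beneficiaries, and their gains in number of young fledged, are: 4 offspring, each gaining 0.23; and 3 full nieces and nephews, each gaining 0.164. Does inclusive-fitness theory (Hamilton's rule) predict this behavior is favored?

Hamilton's rule: the trait is favored when the sum of r·B over every recipient exceeds the actor's cost C.
r to an offspring = 0.5 (one parent–offspring link: r = (1/2)^1 = 1/2).
r to a full niece or nephew = 0.25 (full aunt/uncle↔niece/nephew: two paths of length 3 through the shared grandparent pair: r = 2·(1/2)^3 = 1/4).
Summing one r·B term per recipient: 4·0.5·0.23 + 3·0.25·0.164 = 0.583.
0.583 < 1.5: the indirect benefit is less than the cost.

No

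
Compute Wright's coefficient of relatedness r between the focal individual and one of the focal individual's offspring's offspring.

Each parent–offspring link contributes a factor of 1/2, and independent paths through distinct common ancestors add.
Two parent–offspring links: r = (1/2)^2 = 1/4.

0.25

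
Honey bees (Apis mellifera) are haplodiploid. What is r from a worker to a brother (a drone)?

Her haploid brother carries none of their father's genes and a random half of their mother's genome; that half matches the maternal half of her own genome with probability 1/2: r = 1/2 · 1/2 = 1/4.

0.25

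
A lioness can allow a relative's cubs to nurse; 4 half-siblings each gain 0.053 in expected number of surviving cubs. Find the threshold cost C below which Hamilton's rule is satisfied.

0.053

r to a half-sibling = 1/4 (half-sibs share one parent — one path of length 2: r = (1/2)^2 = 1/4).
Hamilton's rule: n·r·B > C, so the trait is favored while C < n·r·B = 4·0.25·0.053 = 0.053.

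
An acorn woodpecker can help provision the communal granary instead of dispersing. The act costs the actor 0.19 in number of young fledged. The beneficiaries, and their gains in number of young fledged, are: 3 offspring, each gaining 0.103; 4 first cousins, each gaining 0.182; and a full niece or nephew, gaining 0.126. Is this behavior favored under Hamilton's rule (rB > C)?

Hamilton's rule: the trait is favored when the sum of r·B over every recipient exceeds the actor's cost C.
r to an offspring = 0.5 (one parent–offspring link: r = (1/2)^1 = 1/2).
r to a first cousin = 1/8 (first cousins share one grandparent pair — two paths of length 4: r = 2·(1/2)^4 = 1/8).
r to a full niece or nephew = 1/4 (full aunt/uncle↔niece/nephew: two paths of length 3 through the shared grandparent pair: r = 2·(1/2)^3 = 1/4).
Summing one r·B term per recipient: 3·0.5·0.103 + 4·0.125·0.182 + 1·0.25·0.126 = 0.277.
0.277 > 0.19: the indirect benefit exceeds the cost.

Yes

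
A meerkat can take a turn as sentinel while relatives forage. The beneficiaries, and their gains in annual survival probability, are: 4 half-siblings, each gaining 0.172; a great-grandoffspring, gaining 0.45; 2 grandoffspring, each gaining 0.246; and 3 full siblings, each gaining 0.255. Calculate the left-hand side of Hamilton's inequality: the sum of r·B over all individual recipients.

0.73375

r to a half-sibling = 0.25 (half-sibs share one parent — one path of length 2: r = (1/2)^2 = 1/4).
r to a great-grandoffspring = 1/8 (three parent–offspring links: r = (1/2)^3 = 1/8).
r to a grandoffspring = 0.25 (two parent–offspring links: r = (1/2)^2 = 1/4).
r to a full sibling = 0.5 (full sibs share both parents — two paths of length 2: r = 2·(1/2)^2 = 1/2).
Summing one r·B term per recipient: 4·0.25·0.172 + 1·0.125·0.45 + 2·0.25·0.246 + 3·0.5·0.255 = 0.73375.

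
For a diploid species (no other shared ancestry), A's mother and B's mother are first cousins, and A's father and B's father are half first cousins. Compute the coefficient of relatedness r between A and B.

0.046875

Independent pedigree routes through distinct common ancestors add.
A and B are related in two ways: second cousins through their mothers (r = 1/32) and half second cousins through their fathers (r = 1/64).
r = 1/32 + 1/64 = 0.046875.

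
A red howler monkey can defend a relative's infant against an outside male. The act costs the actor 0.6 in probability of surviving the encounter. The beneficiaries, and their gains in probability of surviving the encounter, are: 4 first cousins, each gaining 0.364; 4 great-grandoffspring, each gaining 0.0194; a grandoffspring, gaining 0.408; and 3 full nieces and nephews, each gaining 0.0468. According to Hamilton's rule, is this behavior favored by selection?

Hamilton's rule: the trait is favored when the sum of r·B over every recipient exceeds the actor's cost C.
r to a first cousin = 0.125 (first cousins share one grandparent pair — two paths of length 4: r = 2·(1/2)^4 = 1/8).
r to a great-grandoffspring = 1/8 (three parent–offspring links: r = (1/2)^3 = 1/8).
r to a grandoffspring = 0.25 (two parent–offspring links: r = (1/2)^2 = 1/4).
r to a full niece or nephew = 1/4 (full aunt/uncle↔niece/nephew: two paths of length 3 through the shared grandparent pair: r = 2·(1/2)^3 = 1/4).
Summing one r·B term per recipient: 4·0.125·0.364 + 4·0.125·0.0194 + 1·0.25·0.408 + 3·0.25·0.0468 = 0.3288.
0.3288 < 0.6: the indirect benefit is less than the cost.

No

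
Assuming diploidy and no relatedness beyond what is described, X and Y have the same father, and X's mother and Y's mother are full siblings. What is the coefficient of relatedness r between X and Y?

Independent pedigree routes through distinct common ancestors add.
X and Y are related in two ways: half-sibs through their shared father (r = 1/4) and first cousins through their mothers (r = 1/8).
r = 1/4 + 1/8 = 0.375.

0.375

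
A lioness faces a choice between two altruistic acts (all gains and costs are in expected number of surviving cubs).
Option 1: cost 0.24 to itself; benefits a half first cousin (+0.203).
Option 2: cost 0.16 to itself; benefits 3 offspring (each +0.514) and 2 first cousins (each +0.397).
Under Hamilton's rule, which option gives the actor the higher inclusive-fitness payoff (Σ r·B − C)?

Option 2

Option 1: r to a half first cousin = 0.0625.
Option 1: Σ r·B − C = (1·0.0625·0.203) − 0.24 = -0.2273125.
Option 2: r to an offspring = 0.5.
Option 2: r to a first cousin = 0.125.
Option 2: Σ r·B − C = (3·0.5·0.514 + 2·0.125·0.397) − 0.16 = 0.71025.
Option 2 has the higher net inclusive-fitness payoff.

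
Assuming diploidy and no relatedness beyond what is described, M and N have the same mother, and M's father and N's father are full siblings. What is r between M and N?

0.375

Independent pedigree routes through distinct common ancestors add.
M and N are related in two ways: half-sibs through their shared mother (r = 1/4) and first cousins through their fathers (r = 1/8).
r = 1/4 + 1/8 = 3/8 = 0.375.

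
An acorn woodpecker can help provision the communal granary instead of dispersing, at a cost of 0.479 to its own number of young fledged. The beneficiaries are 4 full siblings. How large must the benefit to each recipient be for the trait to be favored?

r to a full sibling = 0.5 (full sibs share both parents — two paths of length 2: r = 2·(1/2)^2 = 1/2).
Hamilton's rule with n recipients of equal r: n·r·B > C, so B > C/(n·r) = 0.479/(4·0.5) = 0.2395.

0.2395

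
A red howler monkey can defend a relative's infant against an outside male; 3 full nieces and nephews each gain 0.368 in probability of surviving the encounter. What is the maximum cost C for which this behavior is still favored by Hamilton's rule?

0.276

r to a full niece or nephew = 0.25 (full aunt/uncle↔niece/nephew: two paths of length 3 through the shared grandparent pair: r = 2·(1/2)^3 = 1/4).
Hamilton's rule: n·r·B > C, so the trait is favored while C < n·r·B = 3·0.25·0.368 = 0.276.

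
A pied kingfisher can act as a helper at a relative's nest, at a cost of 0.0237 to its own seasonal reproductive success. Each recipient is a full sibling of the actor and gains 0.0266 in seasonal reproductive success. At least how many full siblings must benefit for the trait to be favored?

2

r to a full sibling = 1/2 (full sibs share both parents — two paths of length 2: r = 2·(1/2)^2 = 1/2).
Hamilton's rule: n·r·B > C  ⇒  n > C/(r·B) = 0.0237/(0.5·0.0266) = 1.782.
The smallest integer exceeding 1.782 is 2.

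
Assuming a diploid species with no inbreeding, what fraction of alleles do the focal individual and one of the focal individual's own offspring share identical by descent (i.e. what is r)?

Each parent–offspring link contributes a factor of 1/2, and independent paths through distinct common ancestors add.
One parent–offspring link: r = (1/2)^1 = 1/2.

0.5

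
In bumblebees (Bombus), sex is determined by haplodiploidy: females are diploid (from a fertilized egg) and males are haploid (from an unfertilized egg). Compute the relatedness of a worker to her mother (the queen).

0.5

One meiotic link between diploid queen and diploid daughter: r = 1/2.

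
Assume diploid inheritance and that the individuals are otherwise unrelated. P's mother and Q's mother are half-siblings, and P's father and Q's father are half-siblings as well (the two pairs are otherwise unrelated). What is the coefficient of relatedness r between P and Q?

0.125

With two independent routes of shared ancestry, r is the sum of the two contributions.
P and Q are related in two ways: half first cousins through their mothers (r = 1/16) and half first cousins through their fathers (r = 1/16).
r = 1/16 + 1/16 = 1/8 = 0.125.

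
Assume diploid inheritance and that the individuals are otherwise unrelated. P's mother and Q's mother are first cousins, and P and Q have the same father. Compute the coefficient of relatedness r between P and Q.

With two independent routes of shared ancestry, r is the sum of the two contributions.
P and Q are related in two ways: second cousins through their mothers (r = 1/32) and half-sibs through their shared father (r = 1/4).
r = 1/32 + 1/4 = 0.28125.

0.28125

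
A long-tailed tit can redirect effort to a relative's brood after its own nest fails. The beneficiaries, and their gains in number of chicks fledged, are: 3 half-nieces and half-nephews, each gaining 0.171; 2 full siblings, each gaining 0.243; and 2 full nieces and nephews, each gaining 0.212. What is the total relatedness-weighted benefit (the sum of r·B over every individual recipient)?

0.413125

r to a half-niece or half-nephew = 0.125 (half-aunt/uncle↔niece/nephew: one path of length 3: r = (1/2)^3 = 1/8).
r to a full sibling = 0.5 (full sibs share both parents — two paths of length 2: r = 2·(1/2)^2 = 1/2).
r to a full niece or nephew = 0.25 (full aunt/uncle↔niece/nephew: two paths of length 3 through the shared grandparent pair: r = 2·(1/2)^3 = 1/4).
Summing one r·B term per recipient: 3·0.125·0.171 + 2·0.5·0.243 + 2·0.25·0.212 = 0.413125.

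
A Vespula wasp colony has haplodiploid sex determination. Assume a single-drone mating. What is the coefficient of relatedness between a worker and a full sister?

0.75

Haplodiploid full sisters inherit their father's entire haploid genome identically (contributing 1/2) and on average half of their mother's contribution (1/2 · 1/2 = 1/4); r = 1/2 + 1/4 = 3/4.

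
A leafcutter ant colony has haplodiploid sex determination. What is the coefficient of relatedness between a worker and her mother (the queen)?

One meiotic link between diploid queen and diploid daughter: r = 1/2.

0.5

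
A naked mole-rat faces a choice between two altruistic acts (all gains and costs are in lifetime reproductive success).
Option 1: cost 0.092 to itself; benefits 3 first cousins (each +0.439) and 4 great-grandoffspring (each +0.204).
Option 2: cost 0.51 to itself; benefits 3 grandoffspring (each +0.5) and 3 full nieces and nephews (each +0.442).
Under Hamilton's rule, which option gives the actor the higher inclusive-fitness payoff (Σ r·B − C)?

Option 1: r to a first cousin = 0.125.
Option 1: r to a great-grandoffspring = 0.125.
Option 1: Σ r·B − C = (3·0.125·0.439 + 4·0.125·0.204) − 0.092 = 0.174625.
Option 2: r to a grandoffspring = 0.25.
Option 2: r to a full niece or nephew = 0.25.
Option 2: Σ r·B − C = (3·0.25·0.5 + 3·0.25·0.442) − 0.51 = 0.1965.
Option 2 has the higher net inclusive-fitness payoff.

Option 2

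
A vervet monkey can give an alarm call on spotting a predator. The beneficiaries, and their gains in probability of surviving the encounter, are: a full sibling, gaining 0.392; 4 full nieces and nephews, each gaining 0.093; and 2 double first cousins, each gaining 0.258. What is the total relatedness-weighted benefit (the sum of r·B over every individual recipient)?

r to a full sibling = 0.5 (full sibs share both parents — two paths of length 2: r = 2·(1/2)^2 = 1/2).
r to a full niece or nephew = 1/4 (full aunt/uncle↔niece/nephew: two paths of length 3 through the shared grandparent pair: r = 2·(1/2)^3 = 1/4).
r to a double first cousin = 0.25 (double first cousins share both grandparent pairs — four paths of length 4: r = 4·(1/2)^4 = 1/4).
Summing one r·B term per recipient: 1·0.5·0.392 + 4·0.25·0.093 + 2·0.25·0.258 = 0.418.

0.418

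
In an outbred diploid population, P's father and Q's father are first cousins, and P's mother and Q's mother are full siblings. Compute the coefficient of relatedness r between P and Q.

0.15625

Wright's path rule: contributions from independent ancestry routes add.
P and Q are related in two ways: second cousins through their fathers (r = 1/32) and first cousins through their mothers (r = 1/8).
r = 1/32 + 1/8 = 0.15625.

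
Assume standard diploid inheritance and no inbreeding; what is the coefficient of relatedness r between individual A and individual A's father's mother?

Each parent–offspring link contributes a factor of 1/2, and independent paths through distinct common ancestors add.
Two parent–offspring links: r = (1/2)^2 = 1/4.

0.25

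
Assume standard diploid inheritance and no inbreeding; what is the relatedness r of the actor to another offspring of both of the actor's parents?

0.5

Each parent–offspring link contributes a factor of 1/2, and independent paths through distinct common ancestors add.
Full sibs share both parents — two paths of length 2: r = 2·(1/2)^2 = 1/2.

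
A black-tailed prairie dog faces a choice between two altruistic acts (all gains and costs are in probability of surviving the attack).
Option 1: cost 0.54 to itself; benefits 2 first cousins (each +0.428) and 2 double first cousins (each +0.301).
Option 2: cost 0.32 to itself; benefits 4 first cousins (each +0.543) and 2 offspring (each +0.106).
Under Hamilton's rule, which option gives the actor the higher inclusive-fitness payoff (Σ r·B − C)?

Option 1: r to a first cousin = 0.125.
Option 1: r to a double first cousin = 0.25.
Option 1: Σ r·B − C = (2·0.125·0.428 + 2·0.25·0.301) − 0.54 = -0.2825.
Option 2: r to a first cousin = 0.125.
Option 2: r to an offspring = 0.5.
Option 2: Σ r·B − C = (4·0.125·0.543 + 2·0.5·0.106) − 0.32 = 0.0575.
Option 2 has the higher net inclusive-fitness payoff.

Option 2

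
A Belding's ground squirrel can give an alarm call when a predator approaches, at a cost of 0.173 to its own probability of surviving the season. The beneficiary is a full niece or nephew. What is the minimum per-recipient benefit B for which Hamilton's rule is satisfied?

0.692

r to a full niece or nephew = 1/4 (full aunt/uncle↔niece/nephew: two paths of length 3 through the shared grandparent pair: r = 2·(1/2)^3 = 1/4).
Hamilton's rule with n recipients of equal r: n·r·B > C, so B > C/(n·r) = 0.173/(1·0.25) = 0.692.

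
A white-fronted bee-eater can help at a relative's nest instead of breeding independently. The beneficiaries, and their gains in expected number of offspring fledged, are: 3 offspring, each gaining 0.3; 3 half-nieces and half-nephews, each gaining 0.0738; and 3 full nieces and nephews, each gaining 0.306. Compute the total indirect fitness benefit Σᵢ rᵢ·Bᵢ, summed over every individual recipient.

0.707175

r to an offspring = 1/2 (one parent–offspring link: r = (1/2)^1 = 1/2).
r to a half-niece or half-nephew = 0.125 (half-aunt/uncle↔niece/nephew: one path of length 3: r = (1/2)^3 = 1/8).
r to a full niece or nephew = 0.25 (full aunt/uncle↔niece/nephew: two paths of length 3 through the shared grandparent pair: r = 2·(1/2)^3 = 1/4).
Summing one r·B term per recipient: 3·0.5·0.3 + 3·0.125·0.0738 + 3·0.25·0.306 = 0.707175.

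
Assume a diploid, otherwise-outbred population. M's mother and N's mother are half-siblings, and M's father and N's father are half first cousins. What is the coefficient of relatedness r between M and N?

0.078125

Relatedness sums over independent paths through distinct common ancestors.
M and N are related in two ways: half first cousins through their mothers (r = 1/16) and half second cousins through their fathers (r = 1/64).
r = 1/16 + 1/64 = 5/64 = 0.078125.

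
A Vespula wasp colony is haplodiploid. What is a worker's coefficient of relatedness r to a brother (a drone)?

Her haploid brother carries none of their father's genes and a random half of their mother's genome; that half matches the maternal half of her own genome with probability 1/2: r = 1/2 · 1/2 = 1/4.

0.25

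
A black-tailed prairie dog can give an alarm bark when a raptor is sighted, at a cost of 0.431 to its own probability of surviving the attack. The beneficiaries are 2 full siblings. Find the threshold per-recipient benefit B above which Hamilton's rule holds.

0.431

r to a full sibling = 1/2 (full sibs share both parents — two paths of length 2: r = 2·(1/2)^2 = 1/2).
Hamilton's rule with n recipients of equal r: n·r·B > C, so B > C/(n·r) = 0.431/(2·0.5) = 0.431.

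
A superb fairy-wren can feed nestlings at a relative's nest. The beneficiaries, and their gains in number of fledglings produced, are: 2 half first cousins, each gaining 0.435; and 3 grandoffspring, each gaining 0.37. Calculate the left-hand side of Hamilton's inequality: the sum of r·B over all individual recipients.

0.331875

r to a half first cousin = 0.0625 (half first cousins share one grandparent — one path of length 4: r = (1/2)^4 = 1/16).
r to a grandoffspring = 1/4 (two parent–offspring links: r = (1/2)^2 = 1/4).
Summing one r·B term per recipient: 2·0.0625·0.435 + 3·0.25·0.37 = 0.331875.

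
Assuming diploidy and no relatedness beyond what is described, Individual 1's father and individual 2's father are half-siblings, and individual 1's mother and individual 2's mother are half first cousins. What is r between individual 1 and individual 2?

0.078125

Wright's path rule: contributions from independent ancestry routes add.
Individual 1 and individual 2 are related in two ways: half first cousins through their fathers (r = 1/16) and half second cousins through their mothers (r = 1/64).
r = 1/16 + 1/64 = 5/64 = 0.078125.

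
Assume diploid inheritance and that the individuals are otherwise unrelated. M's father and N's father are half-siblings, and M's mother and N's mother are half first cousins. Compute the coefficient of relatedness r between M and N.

Wright's path rule: contributions from independent ancestry routes add.
M and N are related in two ways: half first cousins through their fathers (r = 1/16) and half second cousins through their mothers (r = 1/64).
r = 1/16 + 1/64 = 5/64 = 0.078125.

0.078125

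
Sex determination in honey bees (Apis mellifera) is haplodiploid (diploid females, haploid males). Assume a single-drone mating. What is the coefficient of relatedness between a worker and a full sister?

Haplodiploid full sisters inherit their father's entire haploid genome identically (contributing 1/2) and on average half of their mother's contribution (1/2 · 1/2 = 1/4); r = 1/2 + 1/4 = 3/4.

0.75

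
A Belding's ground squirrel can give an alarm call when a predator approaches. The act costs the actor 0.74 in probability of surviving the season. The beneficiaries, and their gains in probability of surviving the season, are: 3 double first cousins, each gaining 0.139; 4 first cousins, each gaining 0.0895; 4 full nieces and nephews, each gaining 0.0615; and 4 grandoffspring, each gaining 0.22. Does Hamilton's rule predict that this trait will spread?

Hamilton's rule: the trait is favored when the sum of r·B over every recipient exceeds the actor's cost C.
r to a double first cousin = 1/4 (double first cousins share both grandparent pairs — four paths of length 4: r = 4·(1/2)^4 = 1/4).
r to a first cousin = 1/8 (first cousins share one grandparent pair — two paths of length 4: r = 2·(1/2)^4 = 1/8).
r to a full niece or nephew = 0.25 (full aunt/uncle↔niece/nephew: two paths of length 3 through the shared grandparent pair: r = 2·(1/2)^3 = 1/4).
r to a grandoffspring = 0.25 (two parent–offspring links: r = (1/2)^2 = 1/4).
Summing one r·B term per recipient: 3·0.25·0.139 + 4·0.125·0.0895 + 4·0.25·0.0615 + 4·0.25·0.22 = 0.4305.
0.4305 < 0.74: the indirect benefit is less than the cost.

No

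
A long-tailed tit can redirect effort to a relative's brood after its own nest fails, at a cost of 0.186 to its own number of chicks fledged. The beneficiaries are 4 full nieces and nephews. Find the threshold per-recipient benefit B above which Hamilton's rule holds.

0.186

r to a full niece or nephew = 1/4 (full aunt/uncle↔niece/nephew: two paths of length 3 through the shared grandparent pair: r = 2·(1/2)^3 = 1/4).
Hamilton's rule with n recipients of equal r: n·r·B > C, so B > C/(n·r) = 0.186/(4·0.25) = 0.186.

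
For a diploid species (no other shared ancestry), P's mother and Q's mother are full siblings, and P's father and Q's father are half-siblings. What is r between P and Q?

0.1875

Relatedness sums over independent paths through distinct common ancestors.
P and Q are related in two ways: first cousins through their mothers (r = 1/8) and half first cousins through their fathers (r = 1/16).
r = 1/8 + 1/16 = 3/16 = 0.1875.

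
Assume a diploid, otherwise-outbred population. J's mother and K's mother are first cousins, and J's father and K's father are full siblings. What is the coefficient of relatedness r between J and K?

0.15625

Relatedness sums over independent paths through distinct common ancestors.
J and K are related in two ways: second cousins through their mothers (r = 1/32) and first cousins through their fathers (r = 1/8).
r = 1/32 + 1/8 = 0.15625.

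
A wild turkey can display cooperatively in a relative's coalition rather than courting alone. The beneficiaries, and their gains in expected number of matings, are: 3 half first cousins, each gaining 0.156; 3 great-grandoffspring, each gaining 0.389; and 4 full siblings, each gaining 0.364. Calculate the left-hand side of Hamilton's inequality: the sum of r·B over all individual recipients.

r to a half first cousin = 0.0625 (half first cousins share one grandparent — one path of length 4: r = (1/2)^4 = 1/16).
r to a great-grandoffspring = 1/8 (three parent–offspring links: r = (1/2)^3 = 1/8).
r to a full sibling = 1/2 (full sibs share both parents — two paths of length 2: r = 2·(1/2)^2 = 1/2).
Summing one r·B term per recipient: 3·0.0625·0.156 + 3·0.125·0.389 + 4·0.5·0.364 = 0.903125.

0.903125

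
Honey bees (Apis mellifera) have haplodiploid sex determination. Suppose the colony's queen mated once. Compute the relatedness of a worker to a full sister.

0.75

Haplodiploid full sisters inherit their father's entire haploid genome identically (contributing 1/2) and on average half of their mother's contribution (1/2 · 1/2 = 1/4); r = 1/2 + 1/4 = 3/4.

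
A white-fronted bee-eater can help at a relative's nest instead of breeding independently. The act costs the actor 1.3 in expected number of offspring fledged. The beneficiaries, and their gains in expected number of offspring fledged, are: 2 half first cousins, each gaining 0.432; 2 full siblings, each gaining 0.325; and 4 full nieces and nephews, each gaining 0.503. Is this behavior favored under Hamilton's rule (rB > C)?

Hamilton's rule: the trait is favored when the sum of r·B over every recipient exceeds the actor's cost C.
r to a half first cousin = 0.0625 (half first cousins share one grandparent — one path of length 4: r = (1/2)^4 = 1/16).
r to a full sibling = 0.5 (full sibs share both parents — two paths of length 2: r = 2·(1/2)^2 = 1/2).
r to a full niece or nephew = 0.25 (full aunt/uncle↔niece/nephew: two paths of length 3 through the shared grandparent pair: r = 2·(1/2)^3 = 1/4).
Summing one r·B term per recipient: 2·0.0625·0.432 + 2·0.5·0.325 + 4·0.25·0.503 = 0.882.
0.882 < 1.3: the indirect benefit is less than the cost.

No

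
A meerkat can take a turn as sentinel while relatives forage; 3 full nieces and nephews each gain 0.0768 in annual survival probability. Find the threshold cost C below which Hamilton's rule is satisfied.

r to a full niece or nephew = 0.25 (full aunt/uncle↔niece/nephew: two paths of length 3 through the shared grandparent pair: r = 2·(1/2)^3 = 1/4).
Hamilton's rule: n·r·B > C, so the trait is favored while C < n·r·B = 3·0.25·0.0768 = 0.0576.

0.0576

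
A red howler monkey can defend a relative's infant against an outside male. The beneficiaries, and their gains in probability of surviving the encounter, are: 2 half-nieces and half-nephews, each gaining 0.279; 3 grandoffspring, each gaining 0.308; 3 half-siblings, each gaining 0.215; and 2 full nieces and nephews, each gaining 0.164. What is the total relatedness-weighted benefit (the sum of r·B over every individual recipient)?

r to a half-niece or half-nephew = 0.125 (half-aunt/uncle↔niece/nephew: one path of length 3: r = (1/2)^3 = 1/8).
r to a grandoffspring = 1/4 (two parent–offspring links: r = (1/2)^2 = 1/4).
r to a half-sibling = 0.25 (half-sibs share one parent — one path of length 2: r = (1/2)^2 = 1/4).
r to a full niece or nephew = 0.25 (full aunt/uncle↔niece/nephew: two paths of length 3 through the shared grandparent pair: r = 2·(1/2)^3 = 1/4).
Summing one r·B term per recipient: 2·0.125·0.279 + 3·0.25·0.308 + 3·0.25·0.215 + 2·0.25·0.164 = 0.544.

0.544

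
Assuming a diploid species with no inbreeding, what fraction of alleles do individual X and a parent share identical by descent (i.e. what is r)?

Each parent–offspring link contributes a factor of 1/2, and independent paths through distinct common ancestors add.
One parent–offspring link: r = (1/2)^1 = 1/2.

0.5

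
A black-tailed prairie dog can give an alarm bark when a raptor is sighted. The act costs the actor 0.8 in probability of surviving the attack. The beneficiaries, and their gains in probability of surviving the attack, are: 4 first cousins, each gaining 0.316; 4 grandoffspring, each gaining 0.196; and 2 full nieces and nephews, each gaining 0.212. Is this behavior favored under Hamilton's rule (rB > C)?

No

Hamilton's rule: the trait is favored when the sum of r·B over every recipient exceeds the actor's cost C.
r to a first cousin = 0.125 (first cousins share one grandparent pair — two paths of length 4: r = 2·(1/2)^4 = 1/8).
r to a grandoffspring = 1/4 (two parent–offspring links: r = (1/2)^2 = 1/4).
r to a full niece or nephew = 0.25 (full aunt/uncle↔niece/nephew: two paths of length 3 through the shared grandparent pair: r = 2·(1/2)^3 = 1/4).
Summing one r·B term per recipient: 4·0.125·0.316 + 4·0.25·0.196 + 2·0.25·0.212 = 0.46.
0.46 < 0.8: the indirect benefit is less than the cost.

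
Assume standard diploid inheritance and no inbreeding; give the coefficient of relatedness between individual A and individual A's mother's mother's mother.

0.125

Each parent–offspring link contributes a factor of 1/2, and independent paths through distinct common ancestors add.
Three parent–offspring links: r = (1/2)^3 = 1/8.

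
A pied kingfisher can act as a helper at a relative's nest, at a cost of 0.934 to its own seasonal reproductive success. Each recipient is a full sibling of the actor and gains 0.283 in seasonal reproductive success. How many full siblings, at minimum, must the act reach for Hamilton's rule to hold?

7

r to a full sibling = 1/2 (full sibs share both parents — two paths of length 2: r = 2·(1/2)^2 = 1/2).
Hamilton's rule: n·r·B > C  ⇒  n > C/(r·B) = 0.934/(0.5·0.283) = 6.601.
The smallest integer exceeding 6.601 is 7.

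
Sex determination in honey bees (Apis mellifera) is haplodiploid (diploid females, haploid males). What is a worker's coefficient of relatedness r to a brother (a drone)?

0.25

Her haploid brother carries none of their father's genes and a random half of their mother's genome; that half matches the maternal half of her own genome with probability 1/2: r = 1/2 · 1/2 = 1/4.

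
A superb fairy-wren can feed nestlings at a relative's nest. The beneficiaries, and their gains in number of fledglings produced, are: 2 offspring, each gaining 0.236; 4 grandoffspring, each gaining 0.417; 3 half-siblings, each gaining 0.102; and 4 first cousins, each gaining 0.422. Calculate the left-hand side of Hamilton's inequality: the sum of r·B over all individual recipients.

r to an offspring = 1/2 (one parent–offspring link: r = (1/2)^1 = 1/2).
r to a grandoffspring = 0.25 (two parent–offspring links: r = (1/2)^2 = 1/4).
r to a half-sibling = 0.25 (half-sibs share one parent — one path of length 2: r = (1/2)^2 = 1/4).
r to a first cousin = 1/8 (first cousins share one grandparent pair — two paths of length 4: r = 2·(1/2)^4 = 1/8).
Summing one r·B term per recipient: 2·0.5·0.236 + 4·0.25·0.417 + 3·0.25·0.102 + 4·0.125·0.422 = 0.9405.

0.9405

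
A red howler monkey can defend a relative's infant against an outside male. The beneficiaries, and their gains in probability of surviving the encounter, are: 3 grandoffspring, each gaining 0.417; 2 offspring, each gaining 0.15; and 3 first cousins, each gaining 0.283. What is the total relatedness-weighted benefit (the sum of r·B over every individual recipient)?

0.568875

r to a grandoffspring = 1/4 (two parent–offspring links: r = (1/2)^2 = 1/4).
r to an offspring = 1/2 (one parent–offspring link: r = (1/2)^1 = 1/2).
r to a first cousin = 1/8 (first cousins share one grandparent pair — two paths of length 4: r = 2·(1/2)^4 = 1/8).
Summing one r·B term per recipient: 3·0.25·0.417 + 2·0.5·0.15 + 3·0.125·0.283 = 0.568875.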